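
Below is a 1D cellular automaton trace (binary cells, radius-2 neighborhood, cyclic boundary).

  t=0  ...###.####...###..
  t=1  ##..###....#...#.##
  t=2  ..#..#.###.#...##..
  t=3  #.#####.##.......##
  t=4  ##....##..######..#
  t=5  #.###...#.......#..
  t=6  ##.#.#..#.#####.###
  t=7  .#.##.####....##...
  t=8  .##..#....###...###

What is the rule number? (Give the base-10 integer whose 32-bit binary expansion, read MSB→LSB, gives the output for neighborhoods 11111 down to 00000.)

723865139

  #####|.  b31=0 t=3,i=4
  ####.|.  b30=0 t=0,i=9
  ###.#|#  b29=1 t=0,i=5
  ###..|.  b28=0 t=0,i=10
  ##.##|#  b27=1 t=0,i=6
  ##.#.|.  b26=0 t=2,i=10
  ##..#|#  b25=1 t=1,i=2
  ##...|#  b24=1 t=0,i=11
  #.###|.  b23=0 t=0,i=7
  #.##.|.  b22=0 t=3,i=8
  #.#.#|#  b21=1 t=6,i=3
  #.#..|.  b20=0 t=2,i=11
  #..##|.  b19=0 t=1,i=3
  #..#.|#  b18=1 t=2,i=4
  #...#|.  b17=0 t=0,i=12
  #....|#  b16=1 t=0,i=18
  .####|.  b15=0 t=0,i=8
  .###.|#  b14=1 t=0,i=4
  .##.#|.  b13=0 t=7,i=4
  .##..|.  b12=0 t=2,i=16
  .#.##|#  b11=1 t=1,i=16
  .#.#.|#  b10=1 t=6,i=4
  .#..#|#  b9=1 t=2,i=3
  .#...|.  b8=0 t=1,i=12
  ..###|.  b7=0 t=0,i=3
  ..##.|.  b6=0 t=2,i=15
  ..#.#|#  b5=1 t=1,i=15
  ..#..|#  b4=1 t=1,i=11
  ...##|.  b3=0 t=0,i=2
  ...#.|.  b2=0 t=1,i=10
  ....#|#  b1=1 t=0,i=1
  .....|#  b0=1 t=0,i=0
  bits 00101011001001010100111000110011 = 723865139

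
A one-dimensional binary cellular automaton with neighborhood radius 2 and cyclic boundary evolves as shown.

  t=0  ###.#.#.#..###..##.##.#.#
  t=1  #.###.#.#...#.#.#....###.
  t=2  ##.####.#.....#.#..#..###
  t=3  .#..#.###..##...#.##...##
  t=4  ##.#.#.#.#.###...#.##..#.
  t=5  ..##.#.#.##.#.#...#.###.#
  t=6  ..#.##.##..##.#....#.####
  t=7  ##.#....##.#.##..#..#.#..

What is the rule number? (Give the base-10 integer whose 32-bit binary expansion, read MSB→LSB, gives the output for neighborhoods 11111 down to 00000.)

  #####|#  b31=1 t=2,i=24
  ####.|.  b30=0 t=0,i=1
  ###.#|#  b29=1 t=0,i=2
  ###..|.  b28=0 t=0,i=13
  ##.##|.  b27=0 t=0,i=18
  ##.#.|#  b26=1 t=0,i=3
  ##..#|#  b25=1 t=0,i=14
  ##...|#  b24=1 t=3,i=13
  #.###|.  b23=0 t=0,i=24
  #.##.|.  b22=0 t=0,i=19
  #.#.#|#  b21=1 t=0,i=4
  #.#..|#  b20=1 t=0,i=8
  #..##|.  b19=0 t=0,i=10
  #..#.|#  b18=1 t=2,i=18
  #...#|.  b17=0 t=1,i=10
  #....|.  b16=0 t=1,i=18
  .####|#  b15=1 t=0,i=0
  .###.|#  b14=1 t=0,i=12
  .##.#|.  b13=0 t=0,i=17
  .##..|#  b12=1 t=3,i=12
  .#.##|#  b11=1 t=0,i=23
  .#.#.|.  b10=0 t=0,i=5
  .#..#|.  b9=0 t=0,i=9
  .#...|.  b8=0 t=1,i=9
  ..###|.  b7=0 t=0,i=11
  ..##.|#  b6=1 t=0,i=16
  ..#.#|.  b5=0 t=1,i=12
  ..#..|#  b4=1 t=2,i=19
  ...##|.  b3=0 t=1,i=20
  ...#.|.  b2=0 t=1,i=11
  ....#|#  b1=1 t=1,i=19
  .....|#  b0=1 t=2,i=11
  bits 10100111001101001101100001010011 = 2805258323

2805258323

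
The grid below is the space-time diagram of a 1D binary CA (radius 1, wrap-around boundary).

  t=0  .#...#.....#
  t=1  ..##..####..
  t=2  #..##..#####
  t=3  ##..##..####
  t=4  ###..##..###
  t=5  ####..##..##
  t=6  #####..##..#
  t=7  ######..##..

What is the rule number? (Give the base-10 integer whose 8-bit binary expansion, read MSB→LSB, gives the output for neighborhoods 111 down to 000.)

209

  nb ###: next=#  (t=1,i=7, bit7=1)
  nb ##.: next=#  (t=1,i=3, bit6=1)
  nb #.#: next=.  (t=0,i=0, bit5=0)
  nb #..: next=#  (t=0,i=2, bit4=1)
  nb .##: next=.  (t=1,i=2, bit3=0)
  nb .#.: next=.  (t=0,i=1, bit2=0)
  nb ..#: next=.  (t=0,i=4, bit1=0)
  nb ...: next=#  (t=0,i=3, bit0=1)
  bits 11010001 = 209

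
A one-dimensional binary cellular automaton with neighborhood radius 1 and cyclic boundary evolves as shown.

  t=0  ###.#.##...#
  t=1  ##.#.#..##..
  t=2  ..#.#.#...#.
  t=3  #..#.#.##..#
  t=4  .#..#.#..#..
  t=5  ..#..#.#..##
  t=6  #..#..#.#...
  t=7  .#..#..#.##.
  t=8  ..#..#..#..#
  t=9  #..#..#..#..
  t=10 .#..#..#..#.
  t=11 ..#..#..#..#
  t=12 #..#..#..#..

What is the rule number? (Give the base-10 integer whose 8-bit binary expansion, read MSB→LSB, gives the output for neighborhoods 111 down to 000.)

  ### -> #   bit 7 = 1  t=0,i=0
  ##. -> .   bit 6 = 0  t=0,i=2
  #.# -> #   bit 5 = 1  t=0,i=3
  #.. -> #   bit 4 = 1  t=0,i=8
  .## -> .   bit 3 = 0  t=0,i=6
  .#. -> .   bit 2 = 0  t=0,i=4
  ..# -> .   bit 1 = 0  t=0,i=10
  ... -> #   bit 0 = 1  t=0,i=9
  bits 10110001 = 177

177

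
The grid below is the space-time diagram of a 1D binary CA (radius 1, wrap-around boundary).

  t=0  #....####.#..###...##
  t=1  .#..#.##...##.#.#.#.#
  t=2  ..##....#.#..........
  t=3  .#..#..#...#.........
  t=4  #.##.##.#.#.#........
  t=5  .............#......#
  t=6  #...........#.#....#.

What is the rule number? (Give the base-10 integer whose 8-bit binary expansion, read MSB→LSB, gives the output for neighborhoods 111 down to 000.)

  nb ###: next=#  (t=0,i=6, bit7=1)
  nb ##.: next=.  (t=0,i=0, bit6=0)
  nb #.#: next=.  (t=0,i=9, bit5=0)
  nb #..: next=#  (t=0,i=1, bit4=1)
  nb .##: next=.  (t=0,i=5, bit3=0)
  nb .#.: next=.  (t=0,i=10, bit2=0)
  nb ..#: next=#  (t=0,i=4, bit1=1)
  nb ...: next=.  (t=0,i=2, bit0=0)
  bits 10010010 = 146

146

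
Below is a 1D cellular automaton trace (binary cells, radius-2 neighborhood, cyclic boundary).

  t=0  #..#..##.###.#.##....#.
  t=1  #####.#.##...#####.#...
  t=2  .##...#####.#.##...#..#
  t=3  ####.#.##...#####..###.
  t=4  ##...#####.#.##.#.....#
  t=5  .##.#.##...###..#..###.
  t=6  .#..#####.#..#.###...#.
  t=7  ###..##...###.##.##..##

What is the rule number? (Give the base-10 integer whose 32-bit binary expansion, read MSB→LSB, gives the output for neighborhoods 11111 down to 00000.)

2582944347

  nb #####: next=#  (t=1,i=2, bit31=1)
  nb ####.: next=.  (t=1,i=3, bit30=0)
  nb ###.#: next=.  (t=0,i=11, bit29=0)
  nb ###..: next=#  (t=3,i=16, bit28=1)
  nb ##.##: next=#  (t=0,i=8, bit27=1)
  nb ##.#.: next=.  (t=0,i=12, bit26=0)
  nb ##..#: next=.  (t=3,i=17, bit25=0)
  nb ##...: next=#  (t=0,i=17, bit24=1)
  nb #.###: next=#  (t=0,i=9, bit23=1)
  nb #.##.: next=#  (t=0,i=15, bit22=1)
  nb #.#.#: next=#  (t=0,i=13, bit21=1)
  nb #.#..: next=#  (t=0,i=0, bit20=1)
  nb #..##: next=.  (t=0,i=5, bit19=0)
  nb #..#.: next=#  (t=0,i=2, bit18=1)
  nb #...#: next=.  (t=1,i=11, bit17=0)
  nb #....: next=.  (t=0,i=18, bit16=0)
  nb .####: next=#  (t=1,i=1, bit15=1)
  nb .###.: next=.  (t=0,i=10, bit14=0)
  nb .##.#: next=.  (t=0,i=7, bit13=0)
  nb .##..: next=#  (t=0,i=16, bit12=1)
  nb .#.##: next=#  (t=0,i=14, bit11=1)
  nb .#.#.: next=.  (t=0,i=22, bit10=0)
  nb .#..#: next=#  (t=0,i=1, bit9=1)
  nb .#...: next=.  (t=1,i=20, bit8=0)
  nb ..###: next=.  (t=1,i=0, bit7=0)
  nb ..##.: next=#  (t=0,i=6, bit6=1)
  nb ..#.#: next=.  (t=0,i=21, bit5=0)
  nb ..#..: next=#  (t=0,i=3, bit4=1)
  nb ...##: next=#  (t=1,i=12, bit3=1)
  nb ...#.: next=.  (t=0,i=20, bit2=0)
  nb ....#: next=#  (t=0,i=19, bit1=1)
  nb .....: next=#  (t=4,i=19, bit0=1)
  bits 10011001111101001001101001011011 = 2582944347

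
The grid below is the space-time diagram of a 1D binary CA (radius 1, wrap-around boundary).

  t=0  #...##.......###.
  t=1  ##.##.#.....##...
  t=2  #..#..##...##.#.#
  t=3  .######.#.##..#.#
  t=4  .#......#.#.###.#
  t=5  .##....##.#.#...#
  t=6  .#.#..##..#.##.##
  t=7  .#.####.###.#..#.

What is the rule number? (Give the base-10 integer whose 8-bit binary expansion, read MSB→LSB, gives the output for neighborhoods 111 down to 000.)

30

  nb ###: next=.  (t=0,i=14, bit7=0)
  nb ##.: next=.  (t=0,i=5, bit6=0)
  nb #.#: next=.  (t=0,i=16, bit5=0)
  nb #..: next=#  (t=0,i=1, bit4=1)
  nb .##: next=#  (t=0,i=4, bit3=1)
  nb .#.: next=#  (t=0,i=0, bit2=1)
  nb ..#: next=#  (t=0,i=3, bit1=1)
  nb ...: next=.  (t=0,i=2, bit0=0)
  bits 00011110 = 30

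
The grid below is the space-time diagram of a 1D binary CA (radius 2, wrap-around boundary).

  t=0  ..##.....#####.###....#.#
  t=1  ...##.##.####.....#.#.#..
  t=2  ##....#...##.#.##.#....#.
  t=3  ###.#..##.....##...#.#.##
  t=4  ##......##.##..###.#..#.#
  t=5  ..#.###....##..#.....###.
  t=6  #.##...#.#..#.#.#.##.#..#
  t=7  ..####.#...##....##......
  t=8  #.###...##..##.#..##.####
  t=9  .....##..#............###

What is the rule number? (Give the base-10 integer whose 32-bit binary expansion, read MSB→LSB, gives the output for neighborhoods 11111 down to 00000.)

3242629539

  ##### -> #   bit 31 = 1  t=0,i=11
  ####. -> #   bit 30 = 1  t=0,i=12
  ###.# -> .   bit 29 = 0  t=0,i=13
  ###.. -> .   bit 28 = 0  t=0,i=17
  ##.## -> .   bit 27 = 0  t=0,i=14
  ##.#. -> .   bit 26 = 0  t=2,i=12
  ##..# -> .   bit 25 = 0  t=4,i=13
  ##... -> #   bit 24 = 1  t=0,i=4
  #.### -> .   bit 23 = 0  t=0,i=15
  #.##. -> #   bit 22 = 1  t=1,i=6
  #.#.# -> .   bit 21 = 0  t=1,i=20
  #.#.. -> .   bit 20 = 0  t=0,i=24
  #..## -> .   bit 19 = 0  t=0,i=1
  #..#. -> #   bit 18 = 1  t=4,i=21
  #...# -> #   bit 17 = 1  t=2,i=8
  #.... -> .   bit 16 = 0  t=0,i=5
  .#### -> #   bit 15 = 1  t=0,i=10
  .###. -> .   bit 14 = 0  t=0,i=16
  .##.# -> .   bit 13 = 0  t=1,i=4
  .##.. -> #   bit 12 = 1  t=0,i=3
  .#.## -> #   bit 11 = 1  t=2,i=14
  .#.#. -> .   bit 10 = 0  t=0,i=23
  .#..# -> .   bit 9 = 0  t=0,i=0
  .#... -> #   bit 8 = 1  t=1,i=23
  ..### -> #   bit 7 = 1  t=0,i=9
  ..##. -> .   bit 6 = 0  t=0,i=2
  ..#.# -> #   bit 5 = 1  t=0,i=22
  ..#.. -> .   bit 4 = 0  t=2,i=6
  ...## -> .   bit 3 = 0  t=0,i=8
  ...#. -> .   bit 2 = 0  t=0,i=21
  ....# -> #   bit 1 = 1  t=0,i=7
  ..... -> #   bit 0 = 1  t=0,i=6
  bits 11000001010001101001100110100011 = 3242629539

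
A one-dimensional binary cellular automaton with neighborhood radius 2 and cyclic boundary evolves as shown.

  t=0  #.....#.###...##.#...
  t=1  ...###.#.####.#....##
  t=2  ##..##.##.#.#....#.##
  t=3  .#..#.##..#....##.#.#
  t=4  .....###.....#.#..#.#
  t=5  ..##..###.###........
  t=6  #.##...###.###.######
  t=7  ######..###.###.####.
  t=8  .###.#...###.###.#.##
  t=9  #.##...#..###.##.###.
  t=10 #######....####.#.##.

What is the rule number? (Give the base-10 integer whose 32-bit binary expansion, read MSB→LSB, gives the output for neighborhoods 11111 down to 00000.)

  [31] ##### => #  t=6,i=17
  [30] ####. => .  t=1,i=11
  [29] ###.# => #  t=1,i=5
  [28] ###.. => #  t=0,i=10
  [27] ##.## => #  t=2,i=6
  [26] ##.#. => .  t=0,i=16
  [25] ##..# => .  t=2,i=2
  [24] ##... => #  t=0,i=11
  [23] #.### => .  t=0,i=8
  [22] #.##. => #  t=2,i=7
  [21] #.#.# => #  t=1,i=7
  [20] #.#.. => .  t=0,i=17
  [19] #..## => .  t=2,i=3
  [18] #..#. => .  t=3,i=3
  [17] #...# => #  t=0,i=12
  [16] #.... => .  t=0,i=2
  [15] .#### => #  t=1,i=10
  [14] .###. => #  t=0,i=9
  [13] .##.# => .  t=0,i=15
  [12] .##.. => #  t=1,i=20
  [11] .#.## => #  t=0,i=7
  [10] .#.#. => .  t=2,i=11
  [9] .#..# => .  t=3,i=2
  [8] .#... => .  t=0,i=1
  [7] ..### => .  t=1,i=3
  [6] ..##. => #  t=0,i=14
  [5] ..#.# => .  t=0,i=6
  [4] ..#.. => .  t=0,i=0
  [3] ...## => .  t=0,i=13
  [2] ...#. => #  t=0,i=5
  [1] ....# => #  t=0,i=4
  [0] ..... => #  t=0,i=3
  bits 10111001011000101101100001000111 = 3110262855

3110262855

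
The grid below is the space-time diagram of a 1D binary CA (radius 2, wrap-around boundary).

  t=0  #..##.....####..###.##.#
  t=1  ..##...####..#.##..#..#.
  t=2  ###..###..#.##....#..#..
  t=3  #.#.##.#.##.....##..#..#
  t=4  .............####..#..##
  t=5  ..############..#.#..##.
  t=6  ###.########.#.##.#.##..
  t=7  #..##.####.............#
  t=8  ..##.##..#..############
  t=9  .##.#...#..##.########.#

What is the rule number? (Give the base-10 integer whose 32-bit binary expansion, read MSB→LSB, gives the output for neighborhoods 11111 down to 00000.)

  nb #####: next=#  (t=5,i=4, bit31=1)
  nb ####.: next=.  (t=0,i=12, bit30=0)
  nb ###.#: next=.  (t=0,i=18, bit29=0)
  nb ###..: next=#  (t=0,i=13, bit28=1)
  nb ##.##: next=#  (t=0,i=19, bit27=1)
  nb ##.#.: next=.  (t=3,i=1, bit26=0)
  nb ##..#: next=.  (t=0,i=1, bit25=0)
  nb ##...: next=.  (t=0,i=5, bit24=0)
  nb #.###: next=#  (t=6,i=4, bit23=1)
  nb #.##.: next=.  (t=0,i=20, bit22=0)
  nb #.#.#: next=.  (t=3,i=2, bit21=0)
  nb #.#..: next=#  (t=5,i=18, bit20=1)
  nb #..##: next=#  (t=0,i=2, bit19=1)
  nb #..#.: next=#  (t=1,i=12, bit18=1)
  nb #...#: next=#  (t=1,i=0, bit17=1)
  nb #....: next=.  (t=0,i=6, bit16=0)
  nb .####: next=.  (t=0,i=11, bit15=0)
  nb .###.: next=.  (t=0,i=17, bit14=0)
  nb .##.#: next=.  (t=0,i=21, bit13=0)
  nb .##..: next=.  (t=0,i=0, bit12=0)
  nb .#.##: next=.  (t=1,i=14, bit11=0)
  nb .#.#.: next=.  (t=5,i=17, bit10=0)
  nb .#..#: next=.  (t=1,i=20, bit9=0)
  nb .#...: next=.  (t=1,i=23, bit8=0)
  nb ..###: next=#  (t=0,i=10, bit7=1)
  nb ..##.: next=#  (t=0,i=3, bit6=1)
  nb ..#.#: next=#  (t=1,i=13, bit5=1)
  nb ..#..: next=.  (t=1,i=19, bit4=0)
  nb ...##: next=#  (t=0,i=9, bit3=1)
  nb ...#.: next=#  (t=2,i=17, bit2=1)
  nb ....#: next=#  (t=0,i=8, bit1=1)
  nb .....: next=#  (t=0,i=7, bit0=1)
  bits 10011000100111100000000011101111 = 2560491759

2560491759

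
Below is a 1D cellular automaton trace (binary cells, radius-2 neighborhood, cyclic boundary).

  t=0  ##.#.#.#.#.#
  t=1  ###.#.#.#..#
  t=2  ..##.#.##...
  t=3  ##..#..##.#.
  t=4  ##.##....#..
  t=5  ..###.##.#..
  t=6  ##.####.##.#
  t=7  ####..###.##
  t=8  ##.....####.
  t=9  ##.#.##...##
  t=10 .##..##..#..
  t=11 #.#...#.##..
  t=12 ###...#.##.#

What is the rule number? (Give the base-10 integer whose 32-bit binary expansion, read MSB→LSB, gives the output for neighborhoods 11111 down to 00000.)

  nb #####: next=#  (t=7,i=0, bit31=1)
  nb ####.: next=.  (t=1,i=1, bit30=0)
  nb ###.#: next=#  (t=0,i=1, bit29=1)
  nb ###..: next=.  (t=7,i=3, bit28=0)
  nb ##.##: next=#  (t=4,i=2, bit27=1)
  nb ##.#.: next=#  (t=0,i=2, bit26=1)
  nb ##..#: next=.  (t=3,i=2, bit25=0)
  nb ##...: next=.  (t=2,i=9, bit24=0)
  nb #.###: next=#  (t=0,i=11, bit23=1)
  nb #.##.: next=#  (t=2,i=7, bit22=1)
  nb #.#.#: next=.  (t=0,i=3, bit21=0)
  nb #.#..: next=#  (t=1,i=8, bit20=1)
  nb #..##: next=.  (t=1,i=10, bit19=0)
  nb #..#.: next=#  (t=3,i=3, bit18=1)
  nb #...#: next=.  (t=9,i=8, bit17=0)
  nb #....: next=#  (t=2,i=10, bit16=1)
  nb .####: next=.  (t=1,i=0, bit15=0)
  nb .###.: next=#  (t=0,i=0, bit14=1)
  nb .##.#: next=.  (t=2,i=3, bit13=0)
  nb .##..: next=#  (t=2,i=8, bit12=1)
  nb .#.##: next=.  (t=0,i=10, bit11=0)
  nb .#.#.: next=#  (t=0,i=4, bit10=1)
  nb .#..#: next=.  (t=1,i=9, bit9=0)
  nb .#...: next=.  (t=5,i=10, bit8=0)
  nb ..###: next=.  (t=1,i=11, bit7=0)
  nb ..##.: next=.  (t=2,i=2, bit6=0)
  nb ..#.#: next=#  (t=11,i=0, bit5=1)
  nb ..#..: next=#  (t=3,i=4, bit4=1)
  nb ...##: next=#  (t=2,i=1, bit3=1)
  nb ...#.: next=.  (t=4,i=8, bit2=0)
  nb ....#: next=#  (t=2,i=0, bit1=1)
  nb .....: next=.  (t=2,i=11, bit0=0)
  bits 10101100110101010101010000111010 = 2899661882

2899661882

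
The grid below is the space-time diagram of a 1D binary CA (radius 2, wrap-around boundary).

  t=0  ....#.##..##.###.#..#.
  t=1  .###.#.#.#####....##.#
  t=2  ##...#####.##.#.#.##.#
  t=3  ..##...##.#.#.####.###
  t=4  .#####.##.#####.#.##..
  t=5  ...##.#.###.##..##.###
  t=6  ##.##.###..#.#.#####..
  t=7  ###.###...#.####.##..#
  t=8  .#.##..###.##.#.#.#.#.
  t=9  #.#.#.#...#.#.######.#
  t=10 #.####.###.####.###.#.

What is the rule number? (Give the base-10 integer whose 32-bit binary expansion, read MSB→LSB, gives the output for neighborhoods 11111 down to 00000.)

  nb #####: next=#  (t=1,i=11, bit31=1)
  nb ####.: next=#  (t=1,i=12, bit30=1)
  nb ###.#: next=.  (t=0,i=15, bit29=0)
  nb ###..: next=.  (t=1,i=13, bit28=0)
  nb ##.##: next=#  (t=0,i=12, bit27=1)
  nb ##.#.: next=.  (t=0,i=16, bit26=0)
  nb ##..#: next=.  (t=0,i=8, bit25=0)
  nb ##...: next=#  (t=1,i=14, bit24=1)
  nb #.###: next=#  (t=0,i=13, bit23=1)
  nb #.##.: next=.  (t=0,i=6, bit22=0)
  nb #.#.#: next=#  (t=1,i=5, bit21=1)
  nb #.#..: next=.  (t=0,i=17, bit20=0)
  nb #..##: next=#  (t=0,i=9, bit19=1)
  nb #..#.: next=#  (t=0,i=19, bit18=1)
  nb #...#: next=#  (t=2,i=3, bit17=1)
  nb #....: next=.  (t=0,i=0, bit16=0)
  nb .####: next=.  (t=1,i=10, bit15=0)
  nb .###.: next=.  (t=0,i=14, bit14=0)
  nb .##.#: next=#  (t=0,i=11, bit13=1)
  nb .##..: next=#  (t=0,i=7, bit12=1)
  nb .#.##: next=#  (t=0,i=5, bit11=1)
  nb .#.#.: next=#  (t=1,i=6, bit10=1)
  nb .#..#: next=#  (t=0,i=18, bit9=1)
  nb .#...: next=#  (t=0,i=21, bit8=1)
  nb ..###: next=.  (t=2,i=5, bit7=0)
  nb ..##.: next=#  (t=0,i=10, bit6=1)
  nb ..#.#: next=.  (t=0,i=4, bit5=0)
  nb ..#..: next=.  (t=0,i=20, bit4=0)
  nb ...##: next=.  (t=1,i=17, bit3=0)
  nb ...#.: next=#  (t=0,i=3, bit2=1)
  nb ....#: next=#  (t=0,i=2, bit1=1)
  nb .....: next=#  (t=0,i=1, bit0=1)
  bits 11001001101011100011111101000111 = 3383639879

3383639879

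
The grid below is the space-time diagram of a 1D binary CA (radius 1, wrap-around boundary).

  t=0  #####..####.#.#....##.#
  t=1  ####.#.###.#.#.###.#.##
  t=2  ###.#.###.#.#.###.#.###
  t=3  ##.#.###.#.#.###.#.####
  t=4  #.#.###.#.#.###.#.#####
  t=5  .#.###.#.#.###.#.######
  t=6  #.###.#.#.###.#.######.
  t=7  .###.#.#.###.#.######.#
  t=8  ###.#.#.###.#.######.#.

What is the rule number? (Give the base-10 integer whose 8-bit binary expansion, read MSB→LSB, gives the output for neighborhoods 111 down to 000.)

185

  [7] ### => #  t=0,i=0
  [6] ##. => .  t=0,i=4
  [5] #.# => #  t=0,i=11
  [4] #.. => #  t=0,i=5
  [3] .## => #  t=0,i=7
  [2] .#. => .  t=0,i=12
  [1] ..# => .  t=0,i=6
  [0] ... => #  t=0,i=16
  bits 10111001 = 185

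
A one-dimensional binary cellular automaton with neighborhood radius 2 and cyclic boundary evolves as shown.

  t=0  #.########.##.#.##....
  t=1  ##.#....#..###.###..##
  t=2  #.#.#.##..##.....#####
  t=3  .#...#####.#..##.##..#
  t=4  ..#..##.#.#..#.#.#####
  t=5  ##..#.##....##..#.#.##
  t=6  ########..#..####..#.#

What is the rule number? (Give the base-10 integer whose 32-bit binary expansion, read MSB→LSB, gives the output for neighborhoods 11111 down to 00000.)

1447868839

  ##### -> .   bit 31 = 0  t=0,i=4
  ####. -> #   bit 30 = 1  t=0,i=8
  ###.# -> .   bit 29 = 0  t=0,i=9
  ###.. -> #   bit 28 = 1  t=1,i=17
  ##.## -> .   bit 27 = 0  t=0,i=10
  ##.#. -> #   bit 26 = 1  t=0,i=13
  ##..# -> #   bit 25 = 1  t=1,i=18
  ##... -> .   bit 24 = 0  t=0,i=18
  #.### -> .   bit 23 = 0  t=0,i=2
  #.##. -> #   bit 22 = 1  t=0,i=11
  #.#.# -> .   bit 21 = 0  t=0,i=14
  #.#.. -> .   bit 20 = 0  t=1,i=3
  #..## -> #   bit 19 = 1  t=1,i=10
  #..#. -> #   bit 18 = 1  t=3,i=20
  #...# -> .   bit 17 = 0  t=3,i=3
  #.... -> .   bit 16 = 0  t=0,i=19
  .#### -> #   bit 15 = 1  t=0,i=3
  .###. -> .   bit 14 = 0  t=1,i=12
  .##.# -> #   bit 13 = 1  t=0,i=12
  .##.. -> #   bit 12 = 1  t=0,i=17
  .#.## -> #   bit 11 = 1  t=0,i=1
  .#.#. -> .   bit 10 = 0  t=2,i=3
  .#..# -> .   bit 9 = 0  t=1,i=9
  .#... -> #   bit 8 = 1  t=1,i=4
  ..### -> #   bit 7 = 1  t=1,i=11
  ..##. -> .   bit 6 = 0  t=2,i=10
  ..#.# -> #   bit 5 = 1  t=0,i=0
  ..#.. -> .   bit 4 = 0  t=1,i=8
  ...## -> .   bit 3 = 0  t=2,i=16
  ...#. -> #   bit 2 = 1  t=0,i=21
  ....# -> #   bit 1 = 1  t=0,i=20
  ..... -> #   bit 0 = 1  t=2,i=14
  bits 01010110010011001011100110100111 = 1447868839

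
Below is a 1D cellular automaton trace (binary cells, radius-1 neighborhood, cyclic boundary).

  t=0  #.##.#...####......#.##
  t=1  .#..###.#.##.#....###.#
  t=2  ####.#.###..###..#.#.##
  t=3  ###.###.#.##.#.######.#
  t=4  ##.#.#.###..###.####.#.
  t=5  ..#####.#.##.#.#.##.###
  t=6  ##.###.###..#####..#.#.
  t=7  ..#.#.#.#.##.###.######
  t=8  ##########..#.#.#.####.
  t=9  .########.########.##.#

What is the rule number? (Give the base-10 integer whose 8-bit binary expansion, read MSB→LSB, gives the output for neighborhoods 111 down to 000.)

  ###|#  b7=1 t=0,i=10
  ##.|.  b6=0 t=0,i=0
  #.#|#  b5=1 t=0,i=1
  #..|#  b4=1 t=0,i=6
  .##|.  b3=0 t=0,i=2
  .#.|#  b2=1 t=0,i=5
  ..#|#  b1=1 t=0,i=8
  ...|.  b0=0 t=0,i=7
  bits 10110110 = 182

182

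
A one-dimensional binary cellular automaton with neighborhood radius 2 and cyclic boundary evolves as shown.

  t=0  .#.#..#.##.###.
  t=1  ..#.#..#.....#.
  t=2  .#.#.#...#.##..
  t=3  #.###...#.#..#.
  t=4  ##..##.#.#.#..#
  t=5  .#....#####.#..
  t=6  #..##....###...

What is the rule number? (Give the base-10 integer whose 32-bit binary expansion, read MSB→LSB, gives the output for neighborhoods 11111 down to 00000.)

  nb #####: next=.  (t=5,i=8, bit31=0)
  nb ####.: next=#  (t=5,i=9, bit30=1)
  nb ###.#: next=#  (t=5,i=10, bit29=1)
  nb ###..: next=#  (t=0,i=13, bit28=1)
  nb ##.##: next=.  (t=0,i=10, bit27=0)
  nb ##.#.: next=#  (t=4,i=6, bit26=1)
  nb ##..#: next=.  (t=0,i=14, bit25=0)
  nb ##...: next=#  (t=2,i=13, bit24=1)
  nb #.###: next=.  (t=0,i=11, bit23=0)
  nb #.##.: next=.  (t=0,i=8, bit22=0)
  nb #.#.#: next=#  (t=2,i=3, bit21=1)
  nb #.#..: next=.  (t=0,i=3, bit20=0)
  nb #..##: next=.  (t=4,i=3, bit19=0)
  nb #..#.: next=.  (t=0,i=0, bit18=0)
  nb #...#: next=.  (t=1,i=0, bit17=0)
  nb #....: next=#  (t=1,i=9, bit16=1)
  nb .####: next=.  (t=5,i=7, bit15=0)
  nb .###.: next=.  (t=0,i=12, bit14=0)
  nb .##.#: next=.  (t=0,i=9, bit13=0)
  nb .##..: next=.  (t=2,i=12, bit12=0)
  nb .#.##: next=#  (t=0,i=7, bit11=1)
  nb .#.#.: next=#  (t=0,i=2, bit10=1)
  nb .#..#: next=#  (t=0,i=4, bit9=1)
  nb .#...: next=.  (t=1,i=8, bit8=0)
  nb ..###: next=.  (t=4,i=14, bit7=0)
  nb ..##.: next=.  (t=4,i=4, bit6=0)
  nb ..#.#: next=.  (t=0,i=1, bit5=0)
  nb ..#..: next=.  (t=1,i=7, bit4=0)
  nb ...##: next=.  (t=5,i=5, bit3=0)
  nb ...#.: next=#  (t=1,i=1, bit2=1)
  nb ....#: next=#  (t=1,i=11, bit1=1)
  nb .....: next=.  (t=1,i=10, bit0=0)
  bits 01110101001000010000111000000110 = 1965100550

1965100550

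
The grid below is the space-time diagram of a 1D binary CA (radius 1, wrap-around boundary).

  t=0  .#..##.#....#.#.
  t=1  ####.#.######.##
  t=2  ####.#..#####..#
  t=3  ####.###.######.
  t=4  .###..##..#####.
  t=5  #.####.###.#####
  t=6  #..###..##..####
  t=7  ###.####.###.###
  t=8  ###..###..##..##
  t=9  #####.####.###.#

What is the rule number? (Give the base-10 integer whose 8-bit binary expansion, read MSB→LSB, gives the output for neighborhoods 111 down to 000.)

  [7] ### => #  t=1,i=0
  [6] ##. => #  t=0,i=5
  [5] #.# => .  t=0,i=6
  [4] #.. => #  t=0,i=2
  [3] .## => .  t=0,i=4
  [2] .#. => #  t=0,i=1
  [1] ..# => #  t=0,i=0
  [0] ... => #  t=0,i=9
  bits 11010111 = 215

215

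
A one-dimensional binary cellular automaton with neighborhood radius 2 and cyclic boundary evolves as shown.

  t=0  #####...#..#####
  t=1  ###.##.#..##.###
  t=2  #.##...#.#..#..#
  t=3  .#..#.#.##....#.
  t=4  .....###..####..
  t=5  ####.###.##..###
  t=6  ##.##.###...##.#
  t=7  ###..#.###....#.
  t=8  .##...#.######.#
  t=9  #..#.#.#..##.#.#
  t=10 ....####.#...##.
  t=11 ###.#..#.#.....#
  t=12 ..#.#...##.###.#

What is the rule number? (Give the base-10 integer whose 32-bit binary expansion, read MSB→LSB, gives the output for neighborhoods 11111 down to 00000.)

  [31] ##### => #  t=0,i=0
  [30] ####. => .  t=0,i=3
  [29] ###.# => #  t=1,i=2
  [28] ###.. => #  t=0,i=4
  [27] ##.## => #  t=1,i=3
  [26] ##.#. => .  t=1,i=6
  [25] ##..# => .  t=4,i=8
  [24] ##... => #  t=0,i=5
  [23] #.### => .  t=1,i=13
  [22] #.##. => .  t=1,i=4
  [21] #.#.# => #  t=3,i=6
  [20] #.#.. => #  t=1,i=7
  [19] #..## => #  t=0,i=10
  [18] #..#. => .  t=2,i=11
  [17] #...# => .  t=0,i=6
  [16] #.... => #  t=3,i=11
  [15] .#### => .  t=0,i=12
  [14] .###. => #  t=4,i=6
  [13] .##.# => .  t=1,i=5
  [12] .##.. => .  t=2,i=3
  [11] .#.## => #  t=3,i=7
  [10] .#.#. => #  t=2,i=8
  [9] .#..# => .  t=0,i=9
  [8] .#... => .  t=10,i=10
  [7] ..### => #  t=0,i=11
  [6] ..##. => .  t=1,i=10
  [5] ..#.# => .  t=2,i=7
  [4] ..#.. => .  t=0,i=8
  [3] ...## => .  t=4,i=4
  [2] ...#. => #  t=0,i=7
  [1] ....# => #  t=3,i=12
  [0] ..... => #  t=4,i=0
  bits 10111001001110010100110010000111 = 3107540103

3107540103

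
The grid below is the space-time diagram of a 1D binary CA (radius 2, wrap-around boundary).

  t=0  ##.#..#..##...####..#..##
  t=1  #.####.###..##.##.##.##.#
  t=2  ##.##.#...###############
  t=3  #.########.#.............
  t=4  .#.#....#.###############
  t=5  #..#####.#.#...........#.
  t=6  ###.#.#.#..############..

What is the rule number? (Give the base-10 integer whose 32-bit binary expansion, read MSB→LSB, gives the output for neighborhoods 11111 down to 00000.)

1314892623

  ##### -> .   bit 31 = 0  t=2,i=12
  ####. -> #   bit 30 = 1  t=0,i=0
  ###.# -> .   bit 29 = 0  t=0,i=1
  ###.. -> .   bit 28 = 0  t=0,i=17
  ##.## -> #   bit 27 = 1  t=1,i=1
  ##.#. -> #   bit 26 = 1  t=0,i=2
  ##..# -> #   bit 25 = 1  t=0,i=18
  ##... -> .   bit 24 = 0  t=0,i=11
  #.### -> .   bit 23 = 0  t=1,i=2
  #.##. -> #   bit 22 = 1  t=1,i=15
  #.#.# -> .   bit 21 = 0  t=4,i=1
  #.#.. -> #   bit 20 = 1  t=0,i=3
  #..## -> #   bit 19 = 1  t=0,i=8
  #..#. -> #   bit 18 = 1  t=0,i=5
  #...# -> #   bit 17 = 1  t=0,i=12
  #.... -> #   bit 16 = 1  t=3,i=13
  .#### -> #   bit 15 = 1  t=0,i=15
  .###. -> .   bit 14 = 0  t=1,i=8
  .##.# -> #   bit 13 = 1  t=1,i=0
  .##.. -> .   bit 12 = 0  t=0,i=10
  .#.## -> #   bit 11 = 1  t=3,i=1
  .#.#. -> .   bit 10 = 0  t=4,i=2
  .#..# -> #   bit 9 = 1  t=0,i=4
  .#... -> #   bit 8 = 1  t=2,i=7
  ..### -> .   bit 7 = 0  t=0,i=14
  ..##. -> #   bit 6 = 1  t=0,i=9
  ..#.# -> .   bit 5 = 0  t=3,i=0
  ..#.. -> .   bit 4 = 0  t=0,i=6
  ...## -> #   bit 3 = 1  t=0,i=13
  ...#. -> #   bit 2 = 1  t=3,i=24
  ....# -> #   bit 1 = 1  t=3,i=23
  ..... -> #   bit 0 = 1  t=3,i=14
  bits 01001110010111111010101101001111 = 1314892623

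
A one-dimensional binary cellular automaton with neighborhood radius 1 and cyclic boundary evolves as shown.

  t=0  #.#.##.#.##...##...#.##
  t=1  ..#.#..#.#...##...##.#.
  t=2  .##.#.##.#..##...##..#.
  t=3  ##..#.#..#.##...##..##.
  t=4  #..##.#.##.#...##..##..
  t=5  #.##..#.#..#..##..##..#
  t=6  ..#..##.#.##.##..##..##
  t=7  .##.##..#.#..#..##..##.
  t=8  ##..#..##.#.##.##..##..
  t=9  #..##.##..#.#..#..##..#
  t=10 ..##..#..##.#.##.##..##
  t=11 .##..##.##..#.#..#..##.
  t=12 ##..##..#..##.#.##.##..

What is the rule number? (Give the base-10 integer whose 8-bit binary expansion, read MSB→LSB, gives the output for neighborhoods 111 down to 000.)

14

  ### -> .   bit 7 = 0  t=0,i=22
  ##. -> .   bit 6 = 0  t=0,i=0
  #.# -> .   bit 5 = 0  t=0,i=1
  #.. -> .   bit 4 = 0  t=0,i=11
  .## -> #   bit 3 = 1  t=0,i=4
  .#. -> #   bit 2 = 1  t=0,i=2
  ..# -> #   bit 1 = 1  t=0,i=13
  ... -> .   bit 0 = 0  t=0,i=12
  bits 00001110 = 14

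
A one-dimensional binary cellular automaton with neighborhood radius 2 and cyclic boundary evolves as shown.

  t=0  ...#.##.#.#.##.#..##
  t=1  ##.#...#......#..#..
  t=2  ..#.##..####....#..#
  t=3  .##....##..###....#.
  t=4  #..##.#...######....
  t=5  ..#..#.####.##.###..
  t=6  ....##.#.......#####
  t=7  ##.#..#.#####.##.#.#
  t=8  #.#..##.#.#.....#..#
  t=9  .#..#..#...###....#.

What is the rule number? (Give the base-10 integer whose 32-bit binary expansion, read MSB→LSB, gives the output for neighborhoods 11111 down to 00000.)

  ##### -> #   bit 31 = 1  t=4,i=12
  ####. -> .   bit 30 = 0  t=2,i=10
  ###.# -> .   bit 29 = 0  t=5,i=10
  ###.. -> #   bit 28 = 1  t=2,i=11
  ##.## -> .   bit 27 = 0  t=5,i=11
  ##.#. -> #   bit 26 = 1  t=0,i=7
  ##..# -> .   bit 25 = 0  t=2,i=6
  ##... -> #   bit 24 = 1  t=0,i=0
  #.### -> #   bit 23 = 1  t=5,i=7
  #.##. -> .   bit 22 = 0  t=0,i=5
  #.#.# -> .   bit 21 = 0  t=0,i=8
  #.#.. -> .   bit 20 = 0  t=0,i=15
  #..## -> #   bit 19 = 1  t=0,i=17
  #..#. -> #   bit 18 = 1  t=1,i=16
  #...# -> #   bit 17 = 1  t=0,i=1
  #.... -> #   bit 16 = 1  t=1,i=9
  .#### -> .   bit 15 = 0  t=2,i=9
  .###. -> #   bit 14 = 1  t=3,i=12
  .##.# -> .   bit 13 = 0  t=0,i=6
  .##.. -> .   bit 12 = 0  t=0,i=19
  .#.## -> .   bit 11 = 0  t=0,i=4
  .#.#. -> .   bit 10 = 0  t=0,i=9
  .#..# -> .   bit 9 = 0  t=0,i=16
  .#... -> #   bit 8 = 1  t=1,i=4
  ..### -> #   bit 7 = 1  t=2,i=8
  ..##. -> .   bit 6 = 0  t=0,i=18
  ..#.# -> #   bit 5 = 1  t=0,i=3
  ..#.. -> .   bit 4 = 0  t=1,i=7
  ...## -> #   bit 3 = 1  t=3,i=6
  ...#. -> .   bit 2 = 0  t=0,i=2
  ....# -> .   bit 1 = 0  t=1,i=12
  ..... -> #   bit 0 = 1  t=1,i=10
  bits 10010101100011110100000110101001 = 2509193641

2509193641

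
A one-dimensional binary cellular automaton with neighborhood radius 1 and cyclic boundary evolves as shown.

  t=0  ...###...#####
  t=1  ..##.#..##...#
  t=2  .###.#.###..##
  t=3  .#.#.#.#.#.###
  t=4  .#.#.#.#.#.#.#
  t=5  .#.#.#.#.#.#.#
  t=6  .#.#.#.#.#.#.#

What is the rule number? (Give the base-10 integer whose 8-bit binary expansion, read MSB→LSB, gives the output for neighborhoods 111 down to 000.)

  ### -> .   bit 7 = 0  t=0,i=4
  ##. -> #   bit 6 = 1  t=0,i=5
  #.# -> .   bit 5 = 0  t=1,i=4
  #.. -> .   bit 4 = 0  t=0,i=0
  .## -> #   bit 3 = 1  t=0,i=3
  .#. -> #   bit 2 = 1  t=1,i=5
  ..# -> #   bit 1 = 1  t=0,i=2
  ... -> .   bit 0 = 0  t=0,i=1
  bits 01001110 = 78

78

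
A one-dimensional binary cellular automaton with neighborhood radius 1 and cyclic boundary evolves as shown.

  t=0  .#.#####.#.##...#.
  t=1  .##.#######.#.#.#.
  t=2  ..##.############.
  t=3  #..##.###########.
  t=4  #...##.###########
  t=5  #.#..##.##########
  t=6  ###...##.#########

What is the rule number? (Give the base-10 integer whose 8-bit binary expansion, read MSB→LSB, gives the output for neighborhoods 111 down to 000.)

  [7] ### => #  t=0,i=4
  [6] ##. => #  t=0,i=7
  [5] #.# => #  t=0,i=2
  [4] #.. => .  t=0,i=13
  [3] .## => .  t=0,i=3
  [2] .#. => #  t=0,i=1
  [1] ..# => .  t=0,i=0
  [0] ... => #  t=0,i=14
  bits 11100101 = 229

229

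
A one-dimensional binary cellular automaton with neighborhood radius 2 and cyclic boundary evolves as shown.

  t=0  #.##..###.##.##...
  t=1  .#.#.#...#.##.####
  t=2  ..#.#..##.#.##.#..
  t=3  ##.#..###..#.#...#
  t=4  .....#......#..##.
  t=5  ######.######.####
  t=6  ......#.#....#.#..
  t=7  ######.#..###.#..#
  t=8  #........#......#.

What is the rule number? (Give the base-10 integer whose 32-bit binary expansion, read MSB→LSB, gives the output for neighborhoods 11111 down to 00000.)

  #####|.  b31=0 t=5,i=0
  ####.|.  b30=0 t=1,i=16
  ###.#|.  b29=0 t=0,i=8
  ###..|.  b28=0 t=3,i=8
  ##.##|#  b27=1 t=0,i=9
  ##.#.|.  b26=0 t=1,i=0
  ##..#|.  b25=0 t=0,i=4
  ##...|#  b24=1 t=0,i=15
  #.###|.  b23=0 t=1,i=14
  #.##.|.  b22=0 t=0,i=2
  #.#.#|.  b21=0 t=1,i=1
  #.#..|.  b20=0 t=1,i=5
  #..##|#  b19=1 t=0,i=5
  #..#.|.  b18=0 t=3,i=10
  #...#|#  b17=1 t=0,i=16
  #....|#  b16=1 t=2,i=17
  .####|#  b15=1 t=1,i=15
  .###.|.  b14=0 t=0,i=7
  .##.#|#  b13=1 t=0,i=11
  .##..|#  b12=1 t=0,i=3
  .#.##|#  b11=1 t=0,i=1
  .#.#.|#  b10=1 t=1,i=2
  .#..#|.  b9=0 t=2,i=5
  .#...|.  b8=0 t=1,i=6
  ..###|.  b7=0 t=0,i=6
  ..##.|#  b6=1 t=2,i=7
  ..#.#|.  b5=0 t=0,i=0
  ..#..|#  b4=1 t=4,i=5
  ...##|#  b3=1 t=3,i=16
  ...#.|#  b2=1 t=0,i=17
  ....#|#  b1=1 t=2,i=0
  .....|#  b0=1 t=4,i=1
  bits 00001001000010111011110001011111 = 151764063

151764063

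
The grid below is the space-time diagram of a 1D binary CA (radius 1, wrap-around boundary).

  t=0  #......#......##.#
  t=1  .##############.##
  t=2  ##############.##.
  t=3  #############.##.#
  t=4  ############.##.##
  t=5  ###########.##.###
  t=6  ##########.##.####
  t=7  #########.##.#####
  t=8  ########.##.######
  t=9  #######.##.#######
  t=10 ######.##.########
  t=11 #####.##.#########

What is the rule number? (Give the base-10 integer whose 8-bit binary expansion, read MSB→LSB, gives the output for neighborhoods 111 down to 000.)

191

  nb ###: next=#  (t=1,i=2, bit7=1)
  nb ##.: next=.  (t=0,i=0, bit6=0)
  nb #.#: next=#  (t=0,i=16, bit5=1)
  nb #..: next=#  (t=0,i=1, bit4=1)
  nb .##: next=#  (t=0,i=14, bit3=1)
  nb .#.: next=#  (t=0,i=7, bit2=1)
  nb ..#: next=#  (t=0,i=6, bit1=1)
  nb ...: next=#  (t=0,i=2, bit0=1)
  bits 10111111 = 191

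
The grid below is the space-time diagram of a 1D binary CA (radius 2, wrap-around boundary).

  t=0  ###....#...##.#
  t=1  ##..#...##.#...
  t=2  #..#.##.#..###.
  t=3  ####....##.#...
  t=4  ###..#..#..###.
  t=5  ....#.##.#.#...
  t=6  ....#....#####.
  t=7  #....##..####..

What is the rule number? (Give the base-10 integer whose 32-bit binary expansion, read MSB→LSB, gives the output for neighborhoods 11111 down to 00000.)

  [31] ##### => #  t=6,i=11
  [30] ####. => #  t=0,i=1
  [29] ###.# => .  t=2,i=13
  [28] ###.. => .  t=0,i=2
  [27] ##.## => .  t=0,i=13
  [26] ##.#. => .  t=1,i=10
  [25] ##..# => .  t=1,i=2
  [24] ##... => .  t=0,i=3
  [23] #.### => .  t=0,i=14
  [22] #.##. => .  t=2,i=5
  [21] #.#.# => #  t=5,i=9
  [20] #.#.. => #  t=1,i=11
  [19] #..## => .  t=2,i=10
  [18] #..#. => #  t=1,i=3
  [17] #...# => #  t=0,i=9
  [16] #.... => #  t=0,i=4
  [15] .#### => #  t=0,i=0
  [14] .###. => .  t=2,i=12
  [13] .##.# => .  t=0,i=12
  [12] .##.. => .  t=1,i=1
  [11] .#.## => .  t=2,i=4
  [10] .#.#. => #  t=5,i=10
  [9] .#..# => #  t=2,i=1
  [8] .#... => #  t=0,i=8
  [7] ..### => #  t=2,i=11
  [6] ..##. => #  t=0,i=11
  [5] ..#.# => #  t=2,i=3
  [4] ..#.. => .  t=0,i=7
  [3] ...## => .  t=0,i=10
  [2] ...#. => .  t=0,i=6
  [1] ....# => .  t=0,i=5
  [0] ..... => .  t=5,i=0
  bits 11000000001101111000011111100000 = 3224864736

3224864736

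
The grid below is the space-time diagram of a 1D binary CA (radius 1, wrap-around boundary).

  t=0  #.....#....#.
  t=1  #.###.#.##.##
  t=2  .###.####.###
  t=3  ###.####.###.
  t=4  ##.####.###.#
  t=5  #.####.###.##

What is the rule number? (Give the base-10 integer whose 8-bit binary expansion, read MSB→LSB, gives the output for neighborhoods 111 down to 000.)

  nb ###: next=#  (t=1,i=3, bit7=1)
  nb ##.: next=.  (t=1,i=0, bit6=0)
  nb #.#: next=#  (t=0,i=12, bit5=1)
  nb #..: next=.  (t=0,i=1, bit4=0)
  nb .##: next=#  (t=1,i=2, bit3=1)
  nb .#.: next=#  (t=0,i=0, bit2=1)
  nb ..#: next=.  (t=0,i=5, bit1=0)
  nb ...: next=#  (t=0,i=2, bit0=1)
  bits 10101101 = 173

173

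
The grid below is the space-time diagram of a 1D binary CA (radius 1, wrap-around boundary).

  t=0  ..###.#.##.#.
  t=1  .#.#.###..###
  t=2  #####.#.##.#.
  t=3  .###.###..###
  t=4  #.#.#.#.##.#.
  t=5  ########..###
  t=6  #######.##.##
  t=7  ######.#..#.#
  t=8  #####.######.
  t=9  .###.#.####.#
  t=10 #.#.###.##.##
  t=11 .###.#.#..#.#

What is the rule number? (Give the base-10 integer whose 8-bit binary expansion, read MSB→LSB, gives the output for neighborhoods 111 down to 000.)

182

  [7] ### => #  t=0,i=3
  [6] ##. => .  t=0,i=4
  [5] #.# => #  t=0,i=5
  [4] #.. => #  t=0,i=12
  [3] .## => .  t=0,i=2
  [2] .#. => #  t=0,i=6
  [1] ..# => #  t=0,i=1
  [0] ... => .  t=0,i=0
  bits 10110110 = 182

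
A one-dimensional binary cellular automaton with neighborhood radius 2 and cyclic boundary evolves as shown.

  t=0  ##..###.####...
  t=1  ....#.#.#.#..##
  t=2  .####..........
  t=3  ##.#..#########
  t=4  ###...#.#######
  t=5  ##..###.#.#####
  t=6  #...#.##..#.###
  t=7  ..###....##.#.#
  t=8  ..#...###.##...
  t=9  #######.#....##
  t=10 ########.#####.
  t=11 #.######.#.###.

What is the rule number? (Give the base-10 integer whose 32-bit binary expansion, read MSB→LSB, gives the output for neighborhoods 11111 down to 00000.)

3834061247

  ##### -> #   bit 31 = 1  t=3,i=8
  ####. -> #   bit 30 = 1  t=0,i=10
  ###.# -> #   bit 29 = 1  t=0,i=6
  ###.. -> .   bit 28 = 0  t=0,i=11
  ##.## -> .   bit 27 = 0  t=0,i=7
  ##.#. -> #   bit 26 = 1  t=3,i=2
  ##..# -> .   bit 25 = 0  t=0,i=2
  ##... -> .   bit 24 = 0  t=0,i=12
  #.### -> #   bit 23 = 1  t=0,i=8
  #.##. -> .   bit 22 = 0  t=6,i=6
  #.#.# -> .   bit 21 = 0  t=1,i=6
  #.#.. -> .   bit 20 = 0  t=1,i=10
  #..## -> .   bit 19 = 0  t=0,i=3
  #..#. -> #   bit 18 = 1  t=6,i=9
  #...# -> #   bit 17 = 1  t=0,i=13
  #.... -> #   bit 16 = 1  t=1,i=1
  .#### -> .   bit 15 = 0  t=0,i=9
  .###. -> .   bit 14 = 0  t=0,i=5
  .##.# -> #   bit 13 = 1  t=7,i=10
  .##.. -> .   bit 12 = 0  t=0,i=1
  .#.## -> .   bit 11 = 0  t=4,i=7
  .#.#. -> .   bit 10 = 0  t=1,i=5
  .#..# -> .   bit 9 = 0  t=1,i=11
  .#... -> #   bit 8 = 1  t=8,i=3
  ..### -> #   bit 7 = 1  t=0,i=4
  ..##. -> .   bit 6 = 0  t=0,i=0
  ..#.# -> #   bit 5 = 1  t=1,i=4
  ..#.. -> #   bit 4 = 1  t=8,i=2
  ...## -> #   bit 3 = 1  t=0,i=14
  ...#. -> #   bit 2 = 1  t=1,i=3
  ....# -> #   bit 1 = 1  t=1,i=2
  ..... -> #   bit 0 = 1  t=2,i=7
  bits 11100100100001110010000110111111 = 3834061247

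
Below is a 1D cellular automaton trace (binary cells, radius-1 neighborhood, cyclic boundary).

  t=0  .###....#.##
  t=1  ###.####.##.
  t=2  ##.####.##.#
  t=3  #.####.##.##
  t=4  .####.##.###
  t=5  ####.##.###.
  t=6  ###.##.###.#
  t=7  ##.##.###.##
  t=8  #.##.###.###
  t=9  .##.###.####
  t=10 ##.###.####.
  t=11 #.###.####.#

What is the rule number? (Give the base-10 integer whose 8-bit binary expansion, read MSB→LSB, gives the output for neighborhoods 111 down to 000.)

187

  [7] ### => #  t=0,i=2
  [6] ##. => .  t=0,i=3
  [5] #.# => #  t=0,i=0
  [4] #.. => #  t=0,i=4
  [3] .## => #  t=0,i=1
  [2] .#. => .  t=0,i=8
  [1] ..# => #  t=0,i=7
  [0] ... => #  t=0,i=5
  bits 10111011 = 187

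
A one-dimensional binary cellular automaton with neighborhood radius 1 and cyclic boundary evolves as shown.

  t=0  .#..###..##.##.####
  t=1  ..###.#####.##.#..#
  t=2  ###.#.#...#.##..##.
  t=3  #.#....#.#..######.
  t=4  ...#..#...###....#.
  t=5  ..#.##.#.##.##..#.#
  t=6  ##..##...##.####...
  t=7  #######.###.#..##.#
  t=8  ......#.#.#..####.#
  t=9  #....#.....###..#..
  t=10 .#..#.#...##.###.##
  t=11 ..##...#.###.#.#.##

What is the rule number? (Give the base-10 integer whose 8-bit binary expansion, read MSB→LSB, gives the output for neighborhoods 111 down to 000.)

  [7] ### => .  t=0,i=5
  [6] ##. => #  t=0,i=6
  [5] #.# => .  t=0,i=0
  [4] #.. => #  t=0,i=2
  [3] .## => #  t=0,i=4
  [2] .#. => .  t=0,i=1
  [1] ..# => #  t=0,i=3
  [0] ... => .  t=2,i=8
  bits 01011010 = 90

90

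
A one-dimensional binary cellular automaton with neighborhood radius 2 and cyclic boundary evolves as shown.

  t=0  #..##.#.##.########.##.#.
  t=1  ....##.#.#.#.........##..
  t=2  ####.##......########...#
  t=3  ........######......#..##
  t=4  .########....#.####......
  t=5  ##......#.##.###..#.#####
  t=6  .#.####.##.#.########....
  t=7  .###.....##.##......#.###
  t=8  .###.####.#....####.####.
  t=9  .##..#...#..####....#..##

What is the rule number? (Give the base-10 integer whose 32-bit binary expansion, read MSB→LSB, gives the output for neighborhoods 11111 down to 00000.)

377841835

  ##### -> .   bit 31 = 0  t=0,i=13
  ####. -> .   bit 30 = 0  t=0,i=17
  ###.# -> .   bit 29 = 0  t=0,i=18
  ###.. -> #   bit 28 = 1  t=2,i=20
  ##.## -> .   bit 27 = 0  t=0,i=10
  ##.#. -> #   bit 26 = 1  t=0,i=5
  ##..# -> #   bit 25 = 1  t=5,i=16
  ##... -> .   bit 24 = 0  t=1,i=23
  #.### -> #   bit 23 = 1  t=0,i=11
  #.##. -> .   bit 22 = 0  t=0,i=8
  #.#.# -> .   bit 21 = 0  t=0,i=6
  #.#.. -> .   bit 20 = 0  t=0,i=0
  #..## -> .   bit 19 = 0  t=0,i=2
  #..#. -> #   bit 18 = 1  t=5,i=17
  #...# -> .   bit 17 = 0  t=2,i=22
  #.... -> #   bit 16 = 1  t=1,i=13
  .#### -> .   bit 15 = 0  t=0,i=12
  .###. -> #   bit 14 = 1  t=5,i=14
  .##.# -> #   bit 13 = 1  t=0,i=4
  .##.. -> .   bit 12 = 0  t=1,i=22
  .#.## -> #   bit 11 = 1  t=0,i=7
  .#.#. -> .   bit 10 = 0  t=0,i=24
  .#..# -> .   bit 9 = 0  t=0,i=1
  .#... -> .   bit 8 = 0  t=1,i=12
  ..### -> #   bit 7 = 1  t=2,i=13
  ..##. -> .   bit 6 = 0  t=0,i=3
  ..#.# -> #   bit 5 = 1  t=4,i=13
  ..#.. -> .   bit 4 = 0  t=3,i=20
  ...## -> #   bit 3 = 1  t=1,i=3
  ...#. -> .   bit 2 = 0  t=3,i=19
  ....# -> #   bit 1 = 1  t=1,i=2
  ..... -> #   bit 0 = 1  t=1,i=0
  bits 00010110100001010110100010101011 = 377841835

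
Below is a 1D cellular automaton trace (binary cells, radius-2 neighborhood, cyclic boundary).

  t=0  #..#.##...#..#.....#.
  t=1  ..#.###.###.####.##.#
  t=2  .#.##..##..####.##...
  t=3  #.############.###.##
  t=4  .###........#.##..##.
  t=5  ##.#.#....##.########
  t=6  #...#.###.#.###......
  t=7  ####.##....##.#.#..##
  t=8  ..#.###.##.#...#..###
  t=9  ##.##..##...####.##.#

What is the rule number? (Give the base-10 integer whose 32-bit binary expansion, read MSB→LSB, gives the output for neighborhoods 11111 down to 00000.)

1523555798

  nb #####: next=.  (t=3,i=4, bit31=0)
  nb ####.: next=#  (t=1,i=14, bit30=1)
  nb ###.#: next=.  (t=1,i=6, bit29=0)
  nb ###..: next=#  (t=4,i=3, bit28=1)
  nb ##.##: next=#  (t=1,i=7, bit27=1)
  nb ##.#.: next=.  (t=1,i=19, bit26=0)
  nb ##..#: next=#  (t=2,i=5, bit25=1)
  nb ##...: next=.  (t=0,i=7, bit24=0)
  nb #.###: next=#  (t=1,i=4, bit23=1)
  nb #.##.: next=#  (t=0,i=5, bit22=1)
  nb #.#.#: next=.  (t=5,i=3, bit21=0)
  nb #.#..: next=.  (t=0,i=0, bit20=0)
  nb #..##: next=#  (t=2,i=6, bit19=1)
  nb #..#.: next=#  (t=0,i=2, bit18=1)
  nb #...#: next=#  (t=0,i=8, bit17=1)
  nb #....: next=#  (t=0,i=15, bit16=1)
  nb .####: next=#  (t=1,i=13, bit15=1)
  nb .###.: next=.  (t=1,i=5, bit14=0)
  nb .##.#: next=.  (t=1,i=18, bit13=0)
  nb .##..: next=#  (t=0,i=6, bit12=1)
  nb .#.##: next=#  (t=0,i=4, bit11=1)
  nb .#.#.: next=#  (t=0,i=20, bit10=1)
  nb .#..#: next=.  (t=0,i=1, bit9=0)
  nb .#...: next=#  (t=0,i=14, bit8=1)
  nb ..###: next=#  (t=2,i=11, bit7=1)
  nb ..##.: next=#  (t=2,i=7, bit6=1)
  nb ..#.#: next=.  (t=0,i=3, bit5=0)
  nb ..#..: next=#  (t=0,i=10, bit4=1)
  nb ...##: next=.  (t=5,i=9, bit3=0)
  nb ...#.: next=#  (t=0,i=9, bit2=1)
  nb ....#: next=#  (t=0,i=17, bit1=1)
  nb .....: next=.  (t=0,i=16, bit0=0)
  bits 01011010110011111001110111010110 = 1523555798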